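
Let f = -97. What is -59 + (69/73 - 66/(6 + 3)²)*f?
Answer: -141218/1971 ≈ -71.648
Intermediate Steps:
-59 + (69/73 - 66/(6 + 3)²)*f = -59 + (69/73 - 66/(6 + 3)²)*(-97) = -59 + (69*(1/73) - 66/(9²))*(-97) = -59 + (69/73 - 66/81)*(-97) = -59 + (69/73 - 66*1/81)*(-97) = -59 + (69/73 - 22/27)*(-97) = -59 + (257/1971)*(-97) = -59 - 24929/1971 = -141218/1971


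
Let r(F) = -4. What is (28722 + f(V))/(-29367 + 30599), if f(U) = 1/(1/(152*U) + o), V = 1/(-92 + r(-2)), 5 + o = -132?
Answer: 6828001/292880 ≈ 23.313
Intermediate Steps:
o = -137 (o = -5 - 132 = -137)
V = -1/96 (V = 1/(-92 - 4) = 1/(-96) = -1/96 ≈ -0.010417)
f(U) = 1/(-137 + 1/(152*U)) (f(U) = 1/(1/(152*U) - 137) = 1/(-137 + 1/(152*U)))
(28722 + f(V))/(-29367 + 30599) = (28722 + 152*(-1/96)/(1 - 20824*(-1/96)))/(-29367 + 30599) = (28722 + 152*(-1/96)/(1 + 2603/12))/1232 = (28722 + 152*(-1/96)/(2615/12))*(1/1232) = (28722 + 152*(-1/96)*(12/2615))*(1/1232) = (28722 - 19/2615)*(1/1232) = (75108011/2615)*(1/1232) = 6828001/292880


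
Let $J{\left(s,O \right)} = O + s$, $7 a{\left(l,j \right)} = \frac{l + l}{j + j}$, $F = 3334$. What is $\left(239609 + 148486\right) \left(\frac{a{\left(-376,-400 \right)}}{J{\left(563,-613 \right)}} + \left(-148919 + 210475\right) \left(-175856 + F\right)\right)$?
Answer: $- \frac{14425170898666788093}{3500} \approx -4.1215 \cdot 10^{15}$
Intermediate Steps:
$a{\left(l,j \right)} = \frac{l}{7 j}$ ($a{\left(l,j \right)} = \frac{\left(l + l\right) \frac{1}{j + j}}{7} = \frac{2 l \frac{1}{2 j}}{7} = \frac{l \frac{1}{j}}{7} = \frac{l}{7 j}$)
$\left(239609 + 148486\right) \left(\frac{a{\left(-376,-400 \right)}}{J{\left(563,-613 \right)}} + \left(-148919 + 210475\right) \left(-175856 + F\right)\right) = \left(239609 + 148486\right) \left(\frac{\frac{1}{7} \left(-376\right) \frac{1}{-400}}{-613 + 563} + \left(-148919 + 210475\right) \left(-175856 + 3334\right)\right) = 388095 \left(\frac{\frac{1}{7} \left(-376\right) \left(- \frac{1}{400}\right)}{-50} + 61556 \left(-172522\right)\right) = 388095 \left(\frac{47}{350} \left(- \frac{1}{50}\right) - 10619764232\right) = 388095 \left(- \frac{47}{17500} - 10619764232\right) = 388095 \left(- \frac{185845874060047}{17500}\right) = - \frac{14425170898666788093}{3500}$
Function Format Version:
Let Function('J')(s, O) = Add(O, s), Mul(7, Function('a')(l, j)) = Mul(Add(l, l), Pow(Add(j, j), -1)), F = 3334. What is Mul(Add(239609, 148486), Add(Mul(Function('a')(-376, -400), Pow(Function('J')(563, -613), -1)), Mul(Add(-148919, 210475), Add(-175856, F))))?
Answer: Rational(-14425170898666788093, 3500) ≈ -4.1215e+15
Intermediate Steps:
Function('a')(l, j) = Mul(Rational(1, 7), l, Pow(j, -1)) (Function('a')(l, j) = Mul(Rational(1, 7), Mul(Add(l, l), Pow(Add(j, j), -1))) = Mul(Rational(1, 7), Mul(Mul(2, l), Pow(Mul(2, j), -1))) = Mul(Rational(1, 7), Mul(Mul(2, l), Mul(Rational(1, 2), Pow(j, -1)))) = Mul(Rational(1, 7), Mul(l, Pow(j, -1))) = Mul(Rational(1, 7), l, Pow(j, -1)))
Mul(Add(239609, 148486), Add(Mul(Function('a')(-376, -400), Pow(Function('J')(563, -613), -1)), Mul(Add(-148919, 210475), Add(-175856, F)))) = Mul(Add(239609, 148486), Add(Mul(Mul(Rational(1, 7), -376, Pow(-400, -1)), Pow(Add(-613, 563), -1)), Mul(Add(-148919, 210475), Add(-175856, 3334)))) = Mul(388095, Add(Mul(Mul(Rational(1, 7), -376, Rational(-1, 400)), Pow(-50, -1)), Mul(61556, -172522))) = Mul(388095, Add(Mul(Rational(47, 350), Rational(-1, 50)), -10619764232)) = Mul(388095, Add(Rational(-47, 17500), -10619764232)) = Mul(388095, Rational(-185845874060047, 17500)) = Rational(-14425170898666788093, 3500)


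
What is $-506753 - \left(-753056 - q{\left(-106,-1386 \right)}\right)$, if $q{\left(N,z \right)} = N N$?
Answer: $257539$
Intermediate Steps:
$q{\left(N,z \right)} = N^{2}$
$-506753 - \left(-753056 - q{\left(-106,-1386 \right)}\right) = -506753 - \left(-753056 - \left(-106\right)^{2}\right) = -506753 - \left(-753056 - 11236\right) = -506753 - -764292 = -506753 + 764292 = 257539$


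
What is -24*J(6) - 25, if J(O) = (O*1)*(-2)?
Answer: 263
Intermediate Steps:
J(O) = -2*O (J(O) = O*(-2) = -2*O)
-24*J(6) - 25 = -(-48)*6 - 25 = -24*(-12) - 25 = 288 - 25 = 263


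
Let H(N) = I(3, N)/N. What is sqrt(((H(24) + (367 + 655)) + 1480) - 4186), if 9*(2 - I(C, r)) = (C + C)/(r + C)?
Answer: 2*I*sqrt(306894)/27 ≈ 41.036*I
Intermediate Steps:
I(C, r) = 2 - 2*C/(9*(C + r)) (I(C, r) = 2 - (C + C)/(9*(r + C)) = 2 - 2*C/(9*(C + r)))
H(N) = (16/3 + 2*N)/(N*(3 + N)) (H(N) = ((2*N + (16/9)*3)/(3 + N))/N = ((2*N + 16/3)/(3 + N))/N = ((16/3 + 2*N)/(3 + N))/N = (16/3 + 2*N)/(N*(3 + N)))
sqrt(((H(24) + (367 + 655)) + 1480) - 4186) = sqrt((((2/3)*(8 + 3*24)/(24*(3 + 24)) + (367 + 655)) + 1480) - 4186) = sqrt((((2/3)*(1/24)*(8 + 72)/27 + 1022) + 1480) - 4186) = sqrt((((2/3)*(1/24)*(1/27)*80 + 1022) + 1480) - 4186) = sqrt(((20/243 + 1022) + 1480) - 4186) = sqrt((248366/243 + 1480) - 4186) = sqrt(608006/243 - 4186) = sqrt(-409192/243) = 2*I*sqrt(306894)/27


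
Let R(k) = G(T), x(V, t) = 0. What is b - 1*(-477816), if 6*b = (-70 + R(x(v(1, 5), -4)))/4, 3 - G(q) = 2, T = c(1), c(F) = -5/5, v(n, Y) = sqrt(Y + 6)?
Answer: 3822505/8 ≈ 4.7781e+5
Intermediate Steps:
v(n, Y) = sqrt(6 + Y)
c(F) = -1 (c(F) = -5*1/5 = -1)
T = -1
G(q) = 1 (G(q) = 3 - 1*2 = 3 - 2 = 1)
R(k) = 1
b = -23/8 (b = ((-70 + 1)/4)/6 = (-69*1/4)/6 = (1/6)*(-69/4) = -23/8 ≈ -2.8750)
b - 1*(-477816) = -23/8 - 1*(-477816) = -23/8 + 477816 = 3822505/8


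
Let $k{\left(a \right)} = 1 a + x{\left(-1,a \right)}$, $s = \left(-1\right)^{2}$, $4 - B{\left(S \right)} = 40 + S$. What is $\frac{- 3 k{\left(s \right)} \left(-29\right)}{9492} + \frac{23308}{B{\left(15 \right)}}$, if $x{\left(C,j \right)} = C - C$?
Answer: $- \frac{73745033}{161364} \approx -457.01$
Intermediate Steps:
$B{\left(S \right)} = -36 - S$ ($B{\left(S \right)} = 4 - \left(40 + S\right) = -36 - S$)
$x{\left(C,j \right)} = 0$
$s = 1$
$k{\left(a \right)} = a$ ($k{\left(a \right)} = 1 a + 0 = a + 0 = a$)
$\frac{- 3 k{\left(s \right)} \left(-29\right)}{9492} + \frac{23308}{B{\left(15 \right)}} = \frac{\left(-3\right) 1 \left(-29\right)}{9492} + \frac{23308}{-36 - 15} = \left(-3\right) \left(-29\right) \frac{1}{9492} + \frac{23308}{-36 - 15} = 87 \cdot \frac{1}{9492} + \frac{23308}{-51} = \frac{29}{3164} + 23308 \left(- \frac{1}{51}\right) = \frac{29}{3164} - \frac{23308}{51} = - \frac{73745033}{161364}$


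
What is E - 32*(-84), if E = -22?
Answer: 2666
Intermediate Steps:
E - 32*(-84) = -22 - 32*(-84) = -22 + 2688 = 2666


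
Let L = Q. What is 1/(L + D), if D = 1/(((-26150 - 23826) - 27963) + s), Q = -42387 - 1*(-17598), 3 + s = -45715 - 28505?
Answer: -152162/3771943819 ≈ -4.0340e-5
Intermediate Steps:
s = -74223 (s = -3 + (-45715 - 28505) = -3 - 74220 = -74223)
Q = -24789 (Q = -42387 + 17598 = -24789)
L = -24789
D = -1/152162 (D = 1/(((-26150 - 23826) - 27963) - 74223) = 1/((-49976 - 27963) - 74223) = 1/(-77939 - 74223) = 1/(-152162) = -1/152162 ≈ -6.5719e-6)
1/(L + D) = 1/(-24789 - 1/152162) = 1/(-3771943819/152162) = -152162/3771943819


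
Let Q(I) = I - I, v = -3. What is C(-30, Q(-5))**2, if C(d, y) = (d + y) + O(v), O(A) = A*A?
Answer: 441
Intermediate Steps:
O(A) = A**2
Q(I) = 0
C(d, y) = 9 + d + y (C(d, y) = (d + y) + (-3)**2 = (d + y) + 9 = 9 + d + y)
C(-30, Q(-5))**2 = (9 - 30 + 0)**2 = (-21)**2 = 441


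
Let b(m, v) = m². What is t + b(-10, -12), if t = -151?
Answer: -51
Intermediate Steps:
t + b(-10, -12) = -151 + (-10)² = -151 + 100 = -51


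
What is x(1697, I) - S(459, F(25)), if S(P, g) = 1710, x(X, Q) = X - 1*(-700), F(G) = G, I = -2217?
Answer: 687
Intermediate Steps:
x(X, Q) = 700 + X (x(X, Q) = X + 700 = 700 + X)
x(1697, I) - S(459, F(25)) = (700 + 1697) - 1*1710 = 2397 - 1710 = 687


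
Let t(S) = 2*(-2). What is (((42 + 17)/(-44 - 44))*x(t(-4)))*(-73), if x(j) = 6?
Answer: 12921/44 ≈ 293.66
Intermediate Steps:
t(S) = -4
(((42 + 17)/(-44 - 44))*x(t(-4)))*(-73) = (((42 + 17)/(-44 - 44))*6)*(-73) = ((59/(-88))*6)*(-73) = ((59*(-1/88))*6)*(-73) = -59/88*6*(-73) = -177/44*(-73) = 12921/44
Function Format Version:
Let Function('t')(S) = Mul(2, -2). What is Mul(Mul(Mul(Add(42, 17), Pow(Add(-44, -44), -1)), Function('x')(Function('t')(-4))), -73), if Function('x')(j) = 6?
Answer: Rational(12921, 44) ≈ 293.66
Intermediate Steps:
Function('t')(S) = -4
Mul(Mul(Mul(Add(42, 17), Pow(Add(-44, -44), -1)), Function('x')(Function('t')(-4))), -73) = Mul(Mul(Mul(Add(42, 17), Pow(Add(-44, -44), -1)), 6), -73) = Mul(Mul(Mul(59, Pow(-88, -1)), 6), -73) = Mul(Mul(Mul(59, Rational(-1, 88)), 6), -73) = Mul(Mul(Rational(-59, 88), 6), -73) = Mul(Rational(-177, 44), -73) = Rational(12921, 44)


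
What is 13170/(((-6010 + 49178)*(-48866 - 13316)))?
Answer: -6585/1342136288 ≈ -4.9064e-6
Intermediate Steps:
13170/(((-6010 + 49178)*(-48866 - 13316))) = 13170/((43168*(-62182))) = 13170/(-2684272576) = 13170*(-1/2684272576) = -6585/1342136288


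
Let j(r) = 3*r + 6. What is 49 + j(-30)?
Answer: -35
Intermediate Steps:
j(r) = 6 + 3*r
49 + j(-30) = 49 + (6 + 3*(-30)) = 49 + (6 - 90) = 49 - 84 = -35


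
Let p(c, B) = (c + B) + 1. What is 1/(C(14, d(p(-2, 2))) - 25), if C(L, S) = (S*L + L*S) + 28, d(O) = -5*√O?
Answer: -1/137 ≈ -0.0072993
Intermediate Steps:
p(c, B) = 1 + B + c (p(c, B) = (B + c) + 1 = 1 + B + c)
C(L, S) = 28 + 2*L*S (C(L, S) = (L*S + L*S) + 28 = 2*L*S + 28 = 28 + 2*L*S)
1/(C(14, d(p(-2, 2))) - 25) = 1/((28 + 2*14*(-5*√(1 + 2 - 2))) - 25) = 1/((28 + 2*14*(-5*√1)) - 25) = 1/((28 + 2*14*(-5*1)) - 25) = 1/((28 + 2*14*(-5)) - 25) = 1/((28 - 140) - 25) = 1/(-112 - 25) = 1/(-137) = -1/137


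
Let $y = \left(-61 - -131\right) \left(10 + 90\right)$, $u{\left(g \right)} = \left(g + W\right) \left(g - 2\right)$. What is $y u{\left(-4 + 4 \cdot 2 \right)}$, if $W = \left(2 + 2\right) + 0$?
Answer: $112000$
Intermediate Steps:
$W = 4$ ($W = 4 + 0 = 4$)
$u{\left(g \right)} = \left(-2 + g\right) \left(4 + g\right)$ ($u{\left(g \right)} = \left(g + 4\right) \left(g - 2\right) = \left(4 + g\right) \left(-2 + g\right) = \left(-2 + g\right) \left(4 + g\right)$)
$y = 7000$ ($y = \left(-61 + 131\right) 100 = 70 \cdot 100 = 7000$)
$y u{\left(-4 + 4 \cdot 2 \right)} = 7000 \left(-8 + \left(-4 + 4 \cdot 2\right)^{2} + 2 \left(-4 + 4 \cdot 2\right)\right) = 7000 \left(-8 + \left(-4 + 8\right)^{2} + 2 \left(-4 + 8\right)\right) = 7000 \left(-8 + 4^{2} + 2 \cdot 4\right) = 7000 \left(-8 + 16 + 8\right) = 7000 \cdot 16 = 112000$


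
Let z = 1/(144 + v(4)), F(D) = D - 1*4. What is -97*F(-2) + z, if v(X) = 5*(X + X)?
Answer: 107089/184 ≈ 582.01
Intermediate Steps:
F(D) = -4 + D (F(D) = D - 4 = -4 + D)
v(X) = 10*X (v(X) = 5*(2*X) = 10*X)
z = 1/184 (z = 1/(144 + 10*4) = 1/(144 + 40) = 1/184 ≈ 0.0054348)
-97*F(-2) + z = -97*(-4 - 2) + 1/184 = -97*(-6) + 1/184 = 582 + 1/184 = 107089/184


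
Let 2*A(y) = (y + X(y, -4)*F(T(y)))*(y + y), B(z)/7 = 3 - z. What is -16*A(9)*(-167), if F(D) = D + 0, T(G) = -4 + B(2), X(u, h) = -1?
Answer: 144288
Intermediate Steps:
B(z) = 21 - 7*z (B(z) = 7*(3 - z) = 21 - 7*z)
T(G) = 3 (T(G) = -4 + (21 - 7*2) = -4 + (21 - 14) = -4 + 7 = 3)
F(D) = D
A(y) = y*(-3 + y) (A(y) = ((y - 1*3)*(y + y))/2 = ((y - 3)*(2*y))/2 = ((-3 + y)*(2*y))/2 = (2*y*(-3 + y))/2 = y*(-3 + y))
-16*A(9)*(-167) = -144*(-3 + 9)*(-167) = -144*6*(-167) = -16*54*(-167) = -864*(-167) = 144288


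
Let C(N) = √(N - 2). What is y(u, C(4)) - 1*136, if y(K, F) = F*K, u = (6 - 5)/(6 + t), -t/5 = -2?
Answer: -136 + √2/16 ≈ -135.91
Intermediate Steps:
t = 10 (t = -5*(-2) = 10)
u = 1/16 (u = (6 - 5)/(6 + 10) = 1/16 ≈ 0.062500)
C(N) = √(-2 + N)
y(u, C(4)) - 1*136 = √(-2 + 4)*(1/16) - 1*136 = √2*(1/16) - 136 = √2/16 - 136 = -136 + √2/16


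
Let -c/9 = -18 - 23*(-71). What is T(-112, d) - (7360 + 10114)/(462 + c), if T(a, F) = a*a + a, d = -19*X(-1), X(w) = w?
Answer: 174973010/14073 ≈ 12433.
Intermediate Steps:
c = -14535 (c = -9*(-18 - 23*(-71)) = -9*(-18 + 1633) = -9*1615 = -14535)
d = 19 (d = -19*(-1) = 19)
T(a, F) = a + a**2 (T(a, F) = a**2 + a = a + a**2)
T(-112, d) - (7360 + 10114)/(462 + c) = -112*(1 - 112) - (7360 + 10114)/(462 - 14535) = -112*(-111) - 17474/(-14073) = 12432 - 17474*(-1)/14073 = 12432 - 1*(-17474/14073) = 12432 + 17474/14073 = 174973010/14073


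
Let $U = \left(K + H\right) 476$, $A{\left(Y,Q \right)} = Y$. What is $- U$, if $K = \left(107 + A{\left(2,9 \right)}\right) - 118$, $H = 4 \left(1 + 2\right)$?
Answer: $-1428$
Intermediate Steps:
$H = 12$ ($H = 4 \cdot 3 = 12$)
$K = -9$ ($K = \left(107 + 2\right) - 118 = 109 - 118 = -9$)
$U = 1428$ ($U = \left(-9 + 12\right) 476 = 3 \cdot 476 = 1428$)
$- U = \left(-1\right) 1428 = -1428$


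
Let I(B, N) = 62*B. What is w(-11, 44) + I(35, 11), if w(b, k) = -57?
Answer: 2113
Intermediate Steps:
w(-11, 44) + I(35, 11) = -57 + 62*35 = -57 + 2170 = 2113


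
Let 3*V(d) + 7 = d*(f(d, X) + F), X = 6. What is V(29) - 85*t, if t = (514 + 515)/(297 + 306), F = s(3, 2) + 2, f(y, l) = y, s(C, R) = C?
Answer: 12146/67 ≈ 181.28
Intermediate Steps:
F = 5 (F = 3 + 2 = 5)
t = 343/201 (t = 1029/603 = 1029*(1/603) = 343/201 ≈ 1.7065)
V(d) = -7/3 + d*(5 + d)/3 (V(d) = -7/3 + (d*(d + 5))/3 = -7/3 + (d*(5 + d))/3 = -7/3 + d*(5 + d)/3)
V(29) - 85*t = (-7/3 + (1/3)*29**2 + (5/3)*29) - 85*343/201 = (-7/3 + (1/3)*841 + 145/3) - 29155/201 = (-7/3 + 841/3 + 145/3) - 29155/201 = 979/3 - 29155/201 = 12146/67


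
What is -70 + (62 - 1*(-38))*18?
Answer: 1730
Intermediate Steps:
-70 + (62 - 1*(-38))*18 = -70 + (62 + 38)*18 = -70 + 100*18 = -70 + 1800 = 1730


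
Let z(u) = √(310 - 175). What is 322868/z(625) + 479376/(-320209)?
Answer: -479376/320209 + 322868*√15/45 ≈ 27787.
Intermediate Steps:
z(u) = 3*√15 (z(u) = √135 = 3*√15)
322868/z(625) + 479376/(-320209) = 322868/((3*√15)) + 479376/(-320209) = 322868*(√15/45) + 479376*(-1/320209) = 322868*√15/45 - 479376/320209 = -479376/320209 + 322868*√15/45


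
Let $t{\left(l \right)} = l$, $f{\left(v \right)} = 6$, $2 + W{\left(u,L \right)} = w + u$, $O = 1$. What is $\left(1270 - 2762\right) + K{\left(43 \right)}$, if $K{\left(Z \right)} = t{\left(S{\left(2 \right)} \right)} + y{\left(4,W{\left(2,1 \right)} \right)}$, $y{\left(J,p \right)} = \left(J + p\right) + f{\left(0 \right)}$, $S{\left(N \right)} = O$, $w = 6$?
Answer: $-1475$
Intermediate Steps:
$W{\left(u,L \right)} = 4 + u$ ($W{\left(u,L \right)} = -2 + \left(6 + u\right) = 4 + u$)
$S{\left(N \right)} = 1$
$y{\left(J,p \right)} = 6 + J + p$ ($y{\left(J,p \right)} = \left(J + p\right) + 6 = 6 + J + p$)
$K{\left(Z \right)} = 17$ ($K{\left(Z \right)} = 1 + \left(6 + 4 + \left(4 + 2\right)\right) = 1 + \left(6 + 4 + 6\right) = 1 + 16 = 17$)
$\left(1270 - 2762\right) + K{\left(43 \right)} = \left(1270 - 2762\right) + 17 = -1492 + 17 = -1475$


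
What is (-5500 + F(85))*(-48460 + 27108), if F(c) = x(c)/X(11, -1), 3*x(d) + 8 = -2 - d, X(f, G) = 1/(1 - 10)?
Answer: 111350680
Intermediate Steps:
X(f, G) = -⅑ (X(f, G) = 1/(-9) = -⅑)
x(d) = -10/3 - d/3 (x(d) = -8/3 + (-2 - d)/3 = -8/3 + (-⅔ - d/3) = -10/3 - d/3)
F(c) = 30 + 3*c (F(c) = (-10/3 - c/3)/(-⅑) = (-10/3 - c/3)*(-9) = 30 + 3*c)
(-5500 + F(85))*(-48460 + 27108) = (-5500 + (30 + 3*85))*(-48460 + 27108) = (-5500 + (30 + 255))*(-21352) = (-5500 + 285)*(-21352) = -5215*(-21352) = 111350680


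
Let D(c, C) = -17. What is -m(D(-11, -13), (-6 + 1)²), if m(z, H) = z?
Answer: 17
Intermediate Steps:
-m(D(-11, -13), (-6 + 1)²) = -1*(-17) = 17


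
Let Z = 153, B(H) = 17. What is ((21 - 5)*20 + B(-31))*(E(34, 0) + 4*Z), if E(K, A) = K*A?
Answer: 206244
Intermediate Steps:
E(K, A) = A*K
((21 - 5)*20 + B(-31))*(E(34, 0) + 4*Z) = ((21 - 5)*20 + 17)*(0*34 + 4*153) = (16*20 + 17)*(0 + 612) = (320 + 17)*612 = 337*612 = 206244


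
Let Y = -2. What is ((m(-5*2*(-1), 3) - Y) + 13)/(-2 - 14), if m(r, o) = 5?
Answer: -5/4 ≈ -1.2500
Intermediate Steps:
((m(-5*2*(-1), 3) - Y) + 13)/(-2 - 14) = ((5 - 1*(-2)) + 13)/(-2 - 14) = ((5 + 2) + 13)/(-16) = -(7 + 13)/16 = -1/16*20 = -5/4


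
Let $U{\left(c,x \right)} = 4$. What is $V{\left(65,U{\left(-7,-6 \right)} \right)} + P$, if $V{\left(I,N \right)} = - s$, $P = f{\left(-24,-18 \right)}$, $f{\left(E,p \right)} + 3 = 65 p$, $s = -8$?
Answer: $-1165$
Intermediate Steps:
$f{\left(E,p \right)} = -3 + 65 p$
$P = -1173$ ($P = -3 + 65 \left(-18\right) = -3 - 1170 = -1173$)
$V{\left(I,N \right)} = 8$ ($V{\left(I,N \right)} = \left(-1\right) \left(-8\right) = 8$)
$V{\left(65,U{\left(-7,-6 \right)} \right)} + P = 8 - 1173 = -1165$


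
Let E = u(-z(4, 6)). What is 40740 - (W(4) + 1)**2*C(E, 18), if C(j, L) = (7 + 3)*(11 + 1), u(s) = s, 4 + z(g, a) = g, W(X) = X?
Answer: 37740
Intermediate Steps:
z(g, a) = -4 + g
E = 0 (E = -(-4 + 4) = -1*0 = 0)
C(j, L) = 120 (C(j, L) = 10*12 = 120)
40740 - (W(4) + 1)**2*C(E, 18) = 40740 - (4 + 1)**2*120 = 40740 - 5**2*120 = 40740 - 25*120 = 40740 - 1*3000 = 40740 - 3000 = 37740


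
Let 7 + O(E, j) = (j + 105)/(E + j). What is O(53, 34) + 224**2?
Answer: 4364842/87 ≈ 50171.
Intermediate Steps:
O(E, j) = -7 + (105 + j)/(E + j) (O(E, j) = -7 + (j + 105)/(E + j) = -7 + (105 + j)/(E + j))
O(53, 34) + 224**2 = (105 - 7*53 - 6*34)/(53 + 34) + 224**2 = (105 - 371 - 204)/87 + 50176 = (1/87)*(-470) + 50176 = -470/87 + 50176 = 4364842/87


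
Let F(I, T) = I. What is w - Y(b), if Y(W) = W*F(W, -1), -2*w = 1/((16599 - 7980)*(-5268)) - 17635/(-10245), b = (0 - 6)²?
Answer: -80435295901057/62023082472 ≈ -1296.9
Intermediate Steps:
b = 36 (b = (-6)² = 36)
w = -53381017345/62023082472 (w = -(1/((16599 - 7980)*(-5268)) - 17635/(-10245))/2 = -(-1/5268/8619 - 17635*(-1/10245))/2 = -((1/8619)*(-1/5268) + 3527/2049)/2 = -(-1/45404892 + 3527/2049)/2 = -½*53381017345/31011541236 = -53381017345/62023082472 ≈ -0.86066)
Y(W) = W² (Y(W) = W*W = W²)
w - Y(b) = -53381017345/62023082472 - 1*36² = -53381017345/62023082472 - 1*1296 = -53381017345/62023082472 - 1296 = -80435295901057/62023082472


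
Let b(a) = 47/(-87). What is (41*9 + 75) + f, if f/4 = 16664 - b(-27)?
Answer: 5837888/87 ≈ 67102.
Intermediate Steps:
b(a) = -47/87 (b(a) = 47*(-1/87) = -47/87)
f = 5799260/87 (f = 4*(16664 - 1*(-47/87)) = 4*(16664 + 47/87) = 4*(1449815/87) = 5799260/87 ≈ 66658.)
(41*9 + 75) + f = (41*9 + 75) + 5799260/87 = (369 + 75) + 5799260/87 = 444 + 5799260/87 = 5837888/87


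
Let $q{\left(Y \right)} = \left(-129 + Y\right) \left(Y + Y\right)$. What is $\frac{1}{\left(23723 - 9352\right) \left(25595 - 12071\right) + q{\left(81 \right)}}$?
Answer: $\frac{1}{194345628} \approx 5.1455 \cdot 10^{-9}$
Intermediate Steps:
$q{\left(Y \right)} = 2 Y \left(-129 + Y\right)$ ($q{\left(Y \right)} = \left(-129 + Y\right) 2 Y = 2 Y \left(-129 + Y\right)$)
$\frac{1}{\left(23723 - 9352\right) \left(25595 - 12071\right) + q{\left(81 \right)}} = \frac{1}{\left(23723 - 9352\right) \left(25595 - 12071\right) + 2 \cdot 81 \left(-129 + 81\right)} = \frac{1}{14371 \cdot 13524 + 2 \cdot 81 \left(-48\right)} = \frac{1}{194353404 - 7776} = \frac{1}{194345628}$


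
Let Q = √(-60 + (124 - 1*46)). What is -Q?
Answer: -3*√2 ≈ -4.2426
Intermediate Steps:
Q = 3*√2 (Q = √(-60 + (124 - 46)) = √(-60 + 78) = √18 = 3*√2 ≈ 4.2426)
-Q = -3*√2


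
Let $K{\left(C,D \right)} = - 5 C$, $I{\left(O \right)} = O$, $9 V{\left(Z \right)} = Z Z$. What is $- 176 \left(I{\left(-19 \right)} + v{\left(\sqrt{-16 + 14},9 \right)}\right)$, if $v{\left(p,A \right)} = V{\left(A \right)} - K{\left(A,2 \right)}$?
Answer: $-6160$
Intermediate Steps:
$V{\left(Z \right)} = \frac{Z^{2}}{9}$ ($V{\left(Z \right)} = \frac{Z Z}{9} = \frac{Z^{2}}{9}$)
$v{\left(p,A \right)} = 5 A + \frac{A^{2}}{9}$ ($v{\left(p,A \right)} = \frac{A^{2}}{9} - - 5 A = \frac{A^{2}}{9} + 5 A = 5 A + \frac{A^{2}}{9}$)
$- 176 \left(I{\left(-19 \right)} + v{\left(\sqrt{-16 + 14},9 \right)}\right) = - 176 \left(-19 + \frac{1}{9} \cdot 9 \left(45 + 9\right)\right) = - 176 \left(-19 + \frac{1}{9} \cdot 9 \cdot 54\right) = - 176 \left(-19 + 54\right) = \left(-176\right) 35 = -6160$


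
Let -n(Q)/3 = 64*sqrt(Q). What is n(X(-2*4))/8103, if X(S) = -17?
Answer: -64*I*sqrt(17)/2701 ≈ -0.097697*I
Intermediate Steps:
n(Q) = -192*sqrt(Q)
n(X(-2*4))/8103 = -192*I*sqrt(17)/8103 = -192*I*sqrt(17)*(1/8103) = -64*I*sqrt(17)/2701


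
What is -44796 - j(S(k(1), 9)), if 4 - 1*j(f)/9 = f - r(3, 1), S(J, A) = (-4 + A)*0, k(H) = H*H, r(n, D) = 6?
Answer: -44886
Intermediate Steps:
k(H) = H**2
S(J, A) = 0
j(f) = 90 - 9*f (j(f) = 36 - 9*(f - 1*6) = 36 - 9*(f - 6) = 36 - 9*(-6 + f) = 36 + (54 - 9*f) = 90 - 9*f)
-44796 - j(S(k(1), 9)) = -44796 - (90 - 9*0) = -44796 - (90 + 0) = -44796 - 1*90 = -44796 - 90 = -44886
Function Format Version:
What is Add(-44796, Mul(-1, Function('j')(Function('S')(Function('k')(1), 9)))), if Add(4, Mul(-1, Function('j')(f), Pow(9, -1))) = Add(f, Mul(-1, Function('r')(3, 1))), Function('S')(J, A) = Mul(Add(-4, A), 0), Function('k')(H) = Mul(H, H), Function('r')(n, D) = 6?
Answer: -44886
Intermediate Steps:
Function('k')(H) = Pow(H, 2)
Function('S')(J, A) = 0
Function('j')(f) = Add(90, Mul(-9, f)) (Function('j')(f) = Add(36, Mul(-9, Add(f, Mul(-1, 6)))) = Add(36, Mul(-9, Add(f, -6))) = Add(36, Mul(-9, Add(-6, f))) = Add(36, Add(54, Mul(-9, f))) = Add(90, Mul(-9, f)))
Add(-44796, Mul(-1, Function('j')(Function('S')(Function('k')(1), 9)))) = Add(-44796, Mul(-1, Add(90, Mul(-9, 0)))) = Add(-44796, Mul(-1, Add(90, 0))) = Add(-44796, Mul(-1, 90)) = Add(-44796, -90) = -44886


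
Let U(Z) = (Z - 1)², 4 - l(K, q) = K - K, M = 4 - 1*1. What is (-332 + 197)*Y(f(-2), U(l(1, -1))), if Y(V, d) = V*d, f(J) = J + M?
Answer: -1215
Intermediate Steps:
M = 3 (M = 4 - 1 = 3)
l(K, q) = 4 (l(K, q) = 4 - (K - K) = 4 - 1*0 = 4 + 0 = 4)
f(J) = 3 + J (f(J) = J + 3 = 3 + J)
U(Z) = (-1 + Z)²
(-332 + 197)*Y(f(-2), U(l(1, -1))) = (-332 + 197)*((3 - 2)*(-1 + 4)²) = -135*3² = -135*9 = -1215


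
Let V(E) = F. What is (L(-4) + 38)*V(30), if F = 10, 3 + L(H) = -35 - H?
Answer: 40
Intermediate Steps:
L(H) = -38 - H (L(H) = -3 + (-35 - H) = -38 - H)
V(E) = 10
(L(-4) + 38)*V(30) = ((-38 - 1*(-4)) + 38)*10 = ((-38 + 4) + 38)*10 = (-34 + 38)*10 = 4*10 = 40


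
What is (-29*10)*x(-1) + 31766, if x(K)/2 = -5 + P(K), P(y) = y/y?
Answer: 34086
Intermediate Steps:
P(y) = 1
x(K) = -8 (x(K) = 2*(-5 + 1) = 2*(-4) = -8)
(-29*10)*x(-1) + 31766 = -29*10*(-8) + 31766 = -290*(-8) + 31766 = 2320 + 31766 = 34086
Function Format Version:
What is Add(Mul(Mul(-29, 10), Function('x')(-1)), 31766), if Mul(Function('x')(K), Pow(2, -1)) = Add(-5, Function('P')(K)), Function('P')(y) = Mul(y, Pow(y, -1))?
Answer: 34086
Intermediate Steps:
Function('P')(y) = 1
Function('x')(K) = -8 (Function('x')(K) = Mul(2, Add(-5, 1)) = Mul(2, -4) = -8)
Add(Mul(Mul(-29, 10), Function('x')(-1)), 31766) = Add(Mul(Mul(-29, 10), -8), 31766) = Add(Mul(-290, -8), 31766) = Add(2320, 31766) = 34086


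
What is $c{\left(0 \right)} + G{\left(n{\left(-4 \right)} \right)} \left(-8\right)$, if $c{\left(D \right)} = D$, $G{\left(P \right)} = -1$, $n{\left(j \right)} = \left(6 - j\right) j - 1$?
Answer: $8$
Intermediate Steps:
$n{\left(j \right)} = -1 + j \left(6 - j\right)$ ($n{\left(j \right)} = j \left(6 - j\right) - 1 = -1 + j \left(6 - j\right)$)
$c{\left(0 \right)} + G{\left(n{\left(-4 \right)} \right)} \left(-8\right) = 0 - -8 = 0 + 8 = 8$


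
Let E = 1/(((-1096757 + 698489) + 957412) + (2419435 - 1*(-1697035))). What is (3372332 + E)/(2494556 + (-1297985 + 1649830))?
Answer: 15767722711849/13308672365214 ≈ 1.1848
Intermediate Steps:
E = 1/4675614 (E = 1/((-398268 + 957412) + (2419435 + 1697035)) = 1/(559144 + 4116470) = 1/4675614 ≈ 2.1388e-7)
(3372332 + E)/(2494556 + (-1297985 + 1649830)) = (3372332 + 1/4675614)/(2494556 + (-1297985 + 1649830)) = 15767722711849/(4675614*(2494556 + 351845)) = (15767722711849/4675614)/2846401 = (15767722711849/4675614)*(1/2846401) = 15767722711849/13308672365214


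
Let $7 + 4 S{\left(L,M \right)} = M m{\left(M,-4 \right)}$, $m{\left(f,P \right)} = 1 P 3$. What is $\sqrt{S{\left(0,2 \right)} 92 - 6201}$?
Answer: $i \sqrt{6914} \approx 83.151 i$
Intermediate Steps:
$m{\left(f,P \right)} = 3 P$ ($m{\left(f,P \right)} = P 3 = 3 P$)
$S{\left(L,M \right)} = - \frac{7}{4} - 3 M$ ($S{\left(L,M \right)} = - \frac{7}{4} + \frac{M 3 \left(-4\right)}{4} = - \frac{7}{4} + \frac{M \left(-12\right)}{4} = - \frac{7}{4} + \frac{\left(-12\right) M}{4} = - \frac{7}{4} - 3 M$)
$\sqrt{S{\left(0,2 \right)} 92 - 6201} = \sqrt{\left(- \frac{7}{4} - 6\right) 92 - 6201} = \sqrt{\left(- \frac{31}{4}\right) 92 - 6201} = \sqrt{-713 - 6201} = \sqrt{-6914} = i \sqrt{6914}$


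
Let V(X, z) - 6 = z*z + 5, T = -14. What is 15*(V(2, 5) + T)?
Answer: 330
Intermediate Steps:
V(X, z) = 11 + z² (V(X, z) = 6 + (z*z + 5) = 6 + (z² + 5) = 6 + (5 + z²) = 11 + z²)
15*(V(2, 5) + T) = 15*((11 + 5²) - 14) = 15*((11 + 25) - 14) = 15*(36 - 14) = 15*22 = 330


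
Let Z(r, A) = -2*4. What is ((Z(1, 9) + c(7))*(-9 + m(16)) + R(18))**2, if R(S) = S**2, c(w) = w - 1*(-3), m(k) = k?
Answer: 114244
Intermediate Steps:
c(w) = 3 + w (c(w) = w + 3 = 3 + w)
Z(r, A) = -8
((Z(1, 9) + c(7))*(-9 + m(16)) + R(18))**2 = ((-8 + (3 + 7))*(-9 + 16) + 18**2)**2 = ((-8 + 10)*7 + 324)**2 = (2*7 + 324)**2 = (14 + 324)**2 = 338**2 = 114244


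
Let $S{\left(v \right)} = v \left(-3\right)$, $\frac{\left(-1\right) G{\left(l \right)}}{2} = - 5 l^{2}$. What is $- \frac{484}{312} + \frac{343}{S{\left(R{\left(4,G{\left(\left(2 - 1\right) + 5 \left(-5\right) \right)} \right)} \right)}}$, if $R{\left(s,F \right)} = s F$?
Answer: $- \frac{1398379}{898560} \approx -1.5562$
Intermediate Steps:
$G{\left(l \right)} = 10 l^{2}$ ($G{\left(l \right)} = - 2 \left(- 5 l^{2}\right) = 10 l^{2}$)
$R{\left(s,F \right)} = F s$
$S{\left(v \right)} = - 3 v$
$- \frac{484}{312} + \frac{343}{S{\left(R{\left(4,G{\left(\left(2 - 1\right) + 5 \left(-5\right) \right)} \right)} \right)}} = - \frac{484}{312} + \frac{343}{\left(-3\right) 10 \left(\left(2 - 1\right) + 5 \left(-5\right)\right)^{2} \cdot 4} = \left(-484\right) \frac{1}{312} + \frac{343}{\left(-3\right) 10 \left(1 - 25\right)^{2} \cdot 4} = - \frac{121}{78} + \frac{343}{\left(-3\right) 10 \left(-24\right)^{2} \cdot 4} = - \frac{121}{78} + \frac{343}{\left(-3\right) 10 \cdot 576 \cdot 4} = - \frac{121}{78} + \frac{343}{\left(-3\right) 5760 \cdot 4} = - \frac{121}{78} + \frac{343}{\left(-3\right) 23040} = - \frac{121}{78} + \frac{343}{-69120} = - \frac{121}{78} + 343 \left(- \frac{1}{69120}\right) = - \frac{121}{78} - \frac{343}{69120} = - \frac{1398379}{898560}$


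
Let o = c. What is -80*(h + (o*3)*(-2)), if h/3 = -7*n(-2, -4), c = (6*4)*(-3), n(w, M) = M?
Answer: -41280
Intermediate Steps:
c = -72 (c = 24*(-3) = -72)
o = -72
h = 84 (h = 3*(-7*(-4)) = 3*28 = 84)
-80*(h + (o*3)*(-2)) = -80*(84 - 72*3*(-2)) = -80*(84 - 216*(-2)) = -80*(84 + 432) = -80*516 = -41280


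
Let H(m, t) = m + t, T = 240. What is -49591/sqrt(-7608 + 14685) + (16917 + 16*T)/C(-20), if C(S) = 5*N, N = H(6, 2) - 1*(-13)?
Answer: 6919/35 - 49591*sqrt(7077)/7077 ≈ -391.81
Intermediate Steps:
N = 21 (N = (6 + 2) - 1*(-13) = 8 + 13 = 21)
C(S) = 105 (C(S) = 5*21 = 105)
-49591/sqrt(-7608 + 14685) + (16917 + 16*T)/C(-20) = -49591/sqrt(-7608 + 14685) + (16917 + 16*240)/105 = -49591*sqrt(7077)/7077 + (16917 + 3840)*(1/105) = -49591*sqrt(7077)/7077 + 20757*(1/105) = -49591*sqrt(7077)/7077 + 6919/35 = 6919/35 - 49591*sqrt(7077)/7077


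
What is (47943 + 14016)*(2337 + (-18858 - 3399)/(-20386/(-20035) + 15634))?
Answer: 45330051138943203/313247576 ≈ 1.4471e+8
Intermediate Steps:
(47943 + 14016)*(2337 + (-18858 - 3399)/(-20386/(-20035) + 15634)) = 61959*(2337 - 22257/(-20386*(-1/20035) + 15634)) = 61959*(2337 - 22257/(20386/20035 + 15634)) = 61959*(2337 - 22257/313247576/20035) = 61959*(2337 - 22257*20035/313247576) = 61959*(2337 - 445918995/313247576) = 61959*(731613666117/313247576) = 45330051138943203/313247576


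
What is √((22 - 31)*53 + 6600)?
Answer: √6123 ≈ 78.250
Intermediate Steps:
√((22 - 31)*53 + 6600) = √(-9*53 + 6600) = √(-477 + 6600) = √6123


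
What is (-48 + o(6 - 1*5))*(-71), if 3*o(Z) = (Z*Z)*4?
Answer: 9940/3 ≈ 3313.3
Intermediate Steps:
o(Z) = 4*Z²/3 (o(Z) = ((Z*Z)*4)/3 = (Z²*4)/3 = (4*Z²)/3 = 4*Z²/3)
(-48 + o(6 - 1*5))*(-71) = (-48 + 4*(6 - 1*5)²/3)*(-71) = (-48 + 4*(6 - 5)²/3)*(-71) = (-48 + (4/3)*1²)*(-71) = (-48 + (4/3)*1)*(-71) = (-48 + 4/3)*(-71) = -140/3*(-71) = 9940/3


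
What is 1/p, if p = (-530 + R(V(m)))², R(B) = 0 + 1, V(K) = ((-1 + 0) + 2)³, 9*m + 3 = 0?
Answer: 1/279841 ≈ 3.5735e-6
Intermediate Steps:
m = -⅓ (m = -⅓ + (⅑)*0 = -⅓ + 0 = -⅓ ≈ -0.33333)
V(K) = 1 (V(K) = (-1 + 2)³ = 1³ = 1)
R(B) = 1
p = 279841 (p = (-530 + 1)² = (-529)² = 279841)
1/p = 1/279841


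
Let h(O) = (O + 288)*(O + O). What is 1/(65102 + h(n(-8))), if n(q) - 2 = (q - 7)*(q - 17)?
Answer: 1/566512 ≈ 1.7652e-6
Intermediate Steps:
n(q) = 2 + (-17 + q)*(-7 + q) (n(q) = 2 + (q - 7)*(q - 17) = 2 + (-7 + q)*(-17 + q) = 2 + (-17 + q)*(-7 + q))
h(O) = 2*O*(288 + O) (h(O) = (288 + O)*(2*O) = 2*O*(288 + O))
1/(65102 + h(n(-8))) = 1/(65102 + 2*(121 + (-8)² - 24*(-8))*(288 + (121 + (-8)² - 24*(-8)))) = 1/(65102 + 2*(121 + 64 + 192)*(288 + (121 + 64 + 192))) = 1/(65102 + 2*377*(288 + 377)) = 1/(65102 + 2*377*665) = 1/(65102 + 501410) = 1/566512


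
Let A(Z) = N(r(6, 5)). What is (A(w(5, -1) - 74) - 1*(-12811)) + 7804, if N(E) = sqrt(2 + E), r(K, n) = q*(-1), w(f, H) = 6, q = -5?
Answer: 20615 + sqrt(7) ≈ 20618.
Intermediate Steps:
r(K, n) = 5 (r(K, n) = -5*(-1) = 5)
A(Z) = sqrt(7) (A(Z) = sqrt(2 + 5) = sqrt(7))
(A(w(5, -1) - 74) - 1*(-12811)) + 7804 = (sqrt(7) - 1*(-12811)) + 7804 = (sqrt(7) + 12811) + 7804 = (12811 + sqrt(7)) + 7804 = 20615 + sqrt(7)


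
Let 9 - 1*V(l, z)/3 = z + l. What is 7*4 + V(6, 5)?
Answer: 22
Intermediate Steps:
V(l, z) = 27 - 3*l - 3*z (V(l, z) = 27 - 3*(z + l) = 27 - 3*(l + z) = 27 + (-3*l - 3*z) = 27 - 3*l - 3*z)
7*4 + V(6, 5) = 7*4 + (27 - 3*6 - 3*5) = 28 + (27 - 18 - 15) = 28 - 6 = 22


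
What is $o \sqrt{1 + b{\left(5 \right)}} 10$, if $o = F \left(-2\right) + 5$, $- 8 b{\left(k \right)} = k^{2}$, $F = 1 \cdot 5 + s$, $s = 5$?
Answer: $- \frac{75 i \sqrt{34}}{2} \approx - 218.66 i$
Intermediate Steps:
$F = 10$ ($F = 1 \cdot 5 + 5 = 5 + 5 = 10$)
$b{\left(k \right)} = - \frac{k^{2}}{8}$
$o = -15$ ($o = 10 \left(-2\right) + 5 = -20 + 5 = -15$)
$o \sqrt{1 + b{\left(5 \right)}} 10 = - 15 \sqrt{1 - \frac{5^{2}}{8}} \cdot 10 = - 15 \sqrt{1 - \frac{25}{8}} \cdot 10 = - 15 \sqrt{- \frac{17}{8}} \cdot 10 = - 15 \frac{i \sqrt{34}}{4} \cdot 10 = - \frac{15 i \sqrt{34}}{4} \cdot 10 = - \frac{75 i \sqrt{34}}{2}$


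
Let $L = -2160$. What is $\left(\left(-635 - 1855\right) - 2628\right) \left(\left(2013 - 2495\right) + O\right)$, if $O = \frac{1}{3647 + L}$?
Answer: $\frac{3668239494}{1487} \approx 2.4669 \cdot 10^{6}$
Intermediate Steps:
$O = \frac{1}{1487}$ ($O = \frac{1}{3647 - 2160} = \frac{1}{1487} \approx 0.00067249$)
$\left(\left(-635 - 1855\right) - 2628\right) \left(\left(2013 - 2495\right) + O\right) = \left(\left(-635 - 1855\right) - 2628\right) \left(\left(2013 - 2495\right) + \frac{1}{1487}\right) = \left(\left(-635 - 1855\right) - 2628\right) \left(-482 + \frac{1}{1487}\right) = \left(-2490 - 2628\right) \left(- \frac{716733}{1487}\right) = \left(-5118\right) \left(- \frac{716733}{1487}\right) = \frac{3668239494}{1487}$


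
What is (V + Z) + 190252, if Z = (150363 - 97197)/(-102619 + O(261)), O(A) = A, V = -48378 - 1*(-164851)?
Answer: 15697852192/51179 ≈ 3.0672e+5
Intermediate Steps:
V = 116473 (V = -48378 + 164851 = 116473)
Z = -26583/51179 (Z = (150363 - 97197)/(-102619 + 261) = 53166/(-102358) = 53166*(-1/102358) = -26583/51179 ≈ -0.51941)
(V + Z) + 190252 = (116473 - 26583/51179) + 190252 = 5960945084/51179 + 190252 = 15697852192/51179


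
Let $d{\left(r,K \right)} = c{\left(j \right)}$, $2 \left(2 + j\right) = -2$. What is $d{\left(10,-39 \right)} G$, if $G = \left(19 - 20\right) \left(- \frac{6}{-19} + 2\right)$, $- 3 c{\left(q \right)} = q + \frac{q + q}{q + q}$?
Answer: $- \frac{88}{57} \approx -1.5439$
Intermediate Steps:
$j = -3$ ($j = -2 + \frac{1}{2} \left(-2\right) = -2 - 1 = -3$)
$c{\left(q \right)} = - \frac{1}{3} - \frac{q}{3}$ ($c{\left(q \right)} = - \frac{q + \frac{q + q}{q + q}}{3} = - \frac{q + \frac{2 q}{2 q}}{3} = - \frac{q + 2 q \frac{1}{2 q}}{3} = - \frac{q + 1}{3} = - \frac{1 + q}{3} = - \frac{1}{3} - \frac{q}{3}$)
$G = - \frac{44}{19}$ ($G = - (\left(-6\right) \left(- \frac{1}{19}\right) + 2) = - (\frac{6}{19} + 2) = \left(-1\right) \frac{44}{19} = - \frac{44}{19} \approx -2.3158$)
$d{\left(r,K \right)} = \frac{2}{3}$ ($d{\left(r,K \right)} = - \frac{1}{3} - -1 = - \frac{1}{3} + 1 = \frac{2}{3}$)
$d{\left(10,-39 \right)} G = \frac{2}{3} \left(- \frac{44}{19}\right) = - \frac{88}{57}$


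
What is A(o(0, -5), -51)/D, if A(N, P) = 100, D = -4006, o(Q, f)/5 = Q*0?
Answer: -50/2003 ≈ -0.024963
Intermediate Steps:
o(Q, f) = 0 (o(Q, f) = 5*(Q*0) = 5*0 = 0)
A(o(0, -5), -51)/D = 100/(-4006) = 100*(-1/4006) = -50/2003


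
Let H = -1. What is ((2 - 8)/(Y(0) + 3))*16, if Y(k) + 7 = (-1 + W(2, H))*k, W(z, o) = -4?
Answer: 24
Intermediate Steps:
Y(k) = -7 - 5*k (Y(k) = -7 + (-1 - 4)*k = -7 - 5*k)
((2 - 8)/(Y(0) + 3))*16 = ((2 - 8)/((-7 - 5*0) + 3))*16 = -6/((-7 + 0) + 3)*16 = -6/(-7 + 3)*16 = -6/(-4)*16 = -6*(-¼)*16 = (3/2)*16 = 24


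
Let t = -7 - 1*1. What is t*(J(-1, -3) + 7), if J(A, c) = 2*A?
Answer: -40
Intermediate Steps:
t = -8 (t = -7 - 1 = -8)
t*(J(-1, -3) + 7) = -8*(2*(-1) + 7) = -8*(-2 + 7) = -8*5 = -40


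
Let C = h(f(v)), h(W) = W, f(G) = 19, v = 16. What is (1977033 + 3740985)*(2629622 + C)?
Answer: 15036334571538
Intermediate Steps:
C = 19
(1977033 + 3740985)*(2629622 + C) = (1977033 + 3740985)*(2629622 + 19) = 5718018*2629641 = 15036334571538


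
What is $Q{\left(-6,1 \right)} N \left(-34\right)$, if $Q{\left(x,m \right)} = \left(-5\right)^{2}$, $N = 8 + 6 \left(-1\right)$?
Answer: $-1700$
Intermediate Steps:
$N = 2$ ($N = 8 - 6 = 2$)
$Q{\left(x,m \right)} = 25$
$Q{\left(-6,1 \right)} N \left(-34\right) = 25 \cdot 2 \left(-34\right) = 50 \left(-34\right) = -1700$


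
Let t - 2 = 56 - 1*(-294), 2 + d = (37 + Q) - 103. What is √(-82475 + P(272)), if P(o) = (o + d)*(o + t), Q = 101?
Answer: √107845 ≈ 328.40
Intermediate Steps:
d = 33 (d = -2 + ((37 + 101) - 103) = -2 + (138 - 103) = -2 + 35 = 33)
t = 352 (t = 2 + (56 - 1*(-294)) = 2 + (56 + 294) = 2 + 350 = 352)
P(o) = (33 + o)*(352 + o) (P(o) = (o + 33)*(o + 352) = (33 + o)*(352 + o))
√(-82475 + P(272)) = √(-82475 + (11616 + 272² + 385*272)) = √(-82475 + (11616 + 73984 + 104720)) = √(-82475 + 190320) = √107845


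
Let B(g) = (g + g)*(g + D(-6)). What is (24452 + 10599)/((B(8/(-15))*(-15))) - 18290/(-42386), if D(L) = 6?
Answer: 11154535885/27805216 ≈ 401.17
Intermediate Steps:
B(g) = 2*g*(6 + g) (B(g) = (g + g)*(g + 6) = (2*g)*(6 + g) = 2*g*(6 + g))
(24452 + 10599)/((B(8/(-15))*(-15))) - 18290/(-42386) = (24452 + 10599)/(((2*(8/(-15))*(6 + 8/(-15)))*(-15))) - 18290/(-42386) = 35051/(((2*(8*(-1/15))*(6 + 8*(-1/15)))*(-15))) - 18290*(-1/42386) = 35051/(((2*(-8/15)*(6 - 8/15))*(-15))) + 9145/21193 = 35051/(((2*(-8/15)*(82/15))*(-15))) + 9145/21193 = 35051/((-1312/225*(-15))) + 9145/21193 = 35051/(1312/15) + 9145/21193 = 35051*(15/1312) + 9145/21193 = 525765/1312 + 9145/21193 = 11154535885/27805216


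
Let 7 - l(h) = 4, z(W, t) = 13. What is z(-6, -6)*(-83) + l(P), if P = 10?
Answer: -1076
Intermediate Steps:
l(h) = 3 (l(h) = 7 - 1*4 = 7 - 4 = 3)
z(-6, -6)*(-83) + l(P) = 13*(-83) + 3 = -1079 + 3 = -1076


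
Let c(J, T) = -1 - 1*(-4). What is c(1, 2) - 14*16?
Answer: -221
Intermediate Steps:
c(J, T) = 3 (c(J, T) = -1 + 4 = 3)
c(1, 2) - 14*16 = 3 - 14*16 = 3 - 224 = -221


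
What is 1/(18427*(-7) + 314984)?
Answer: 1/185995 ≈ 5.3765e-6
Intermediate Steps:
1/(18427*(-7) + 314984) = 1/(-128989 + 314984) = 1/185995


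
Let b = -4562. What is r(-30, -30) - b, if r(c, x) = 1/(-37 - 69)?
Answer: 483571/106 ≈ 4562.0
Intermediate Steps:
r(c, x) = -1/106 (r(c, x) = 1/(-106) = -1/106)
r(-30, -30) - b = -1/106 - 1*(-4562) = -1/106 + 4562 = 483571/106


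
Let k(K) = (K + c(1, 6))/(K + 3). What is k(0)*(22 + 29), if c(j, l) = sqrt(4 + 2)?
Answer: 17*sqrt(6) ≈ 41.641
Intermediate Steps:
c(j, l) = sqrt(6)
k(K) = (K + sqrt(6))/(3 + K) (k(K) = (K + sqrt(6))/(K + 3) = (K + sqrt(6))/(3 + K))
k(0)*(22 + 29) = ((0 + sqrt(6))/(3 + 0))*(22 + 29) = (sqrt(6)/3)*51 = 17*sqrt(6)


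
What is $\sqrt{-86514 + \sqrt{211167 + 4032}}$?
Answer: $\sqrt{-86514 + 3 \sqrt{23911}} \approx 293.34 i$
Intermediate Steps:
$\sqrt{-86514 + \sqrt{211167 + 4032}} = \sqrt{-86514 + \sqrt{215199}} = \sqrt{-86514 + 3 \sqrt{23911}}$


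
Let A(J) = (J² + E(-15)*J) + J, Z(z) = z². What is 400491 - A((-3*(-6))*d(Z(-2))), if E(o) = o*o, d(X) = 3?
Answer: 385371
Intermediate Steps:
E(o) = o²
A(J) = J² + 226*J (A(J) = (J² + (-15)²*J) + J = (J² + 225*J) + J = J² + 226*J)
400491 - A((-3*(-6))*d(Z(-2))) = 400491 - -3*(-6)*3*(226 - 3*(-6)*3) = 400491 - 18*3*(226 + 18*3) = 400491 - 54*(226 + 54) = 400491 - 54*280 = 400491 - 1*15120 = 400491 - 15120 = 385371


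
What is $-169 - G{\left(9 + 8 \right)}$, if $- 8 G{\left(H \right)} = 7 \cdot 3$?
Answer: $- \frac{1331}{8} \approx -166.38$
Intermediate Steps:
$G{\left(H \right)} = - \frac{21}{8}$ ($G{\left(H \right)} = - \frac{7 \cdot 3}{8} = \left(- \frac{1}{8}\right) 21 = - \frac{21}{8}$)
$-169 - G{\left(9 + 8 \right)} = -169 - - \frac{21}{8} = -169 + \frac{21}{8} = - \frac{1331}{8}$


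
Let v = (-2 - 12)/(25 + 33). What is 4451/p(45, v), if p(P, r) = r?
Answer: -129079/7 ≈ -18440.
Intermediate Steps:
v = -7/29 (v = -14/58 = -14*1/58 = -7/29 ≈ -0.24138)
4451/p(45, v) = 4451/(-7/29) = 4451*(-29/7) = -129079/7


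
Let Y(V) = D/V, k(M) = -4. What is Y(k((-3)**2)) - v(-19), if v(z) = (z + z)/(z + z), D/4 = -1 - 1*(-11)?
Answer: -11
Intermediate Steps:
D = 40 (D = 4*(-1 - 1*(-11)) = 4*(-1 + 11) = 4*10 = 40)
v(z) = 1 (v(z) = (2*z)/((2*z)) = (2*z)*(1/(2*z)) = 1)
Y(V) = 40/V
Y(k((-3)**2)) - v(-19) = 40/(-4) - 1*1 = 40*(-1/4) - 1 = -10 - 1 = -11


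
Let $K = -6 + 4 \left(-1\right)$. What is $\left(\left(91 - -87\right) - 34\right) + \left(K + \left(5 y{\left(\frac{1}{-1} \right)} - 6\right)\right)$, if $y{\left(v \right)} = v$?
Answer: $123$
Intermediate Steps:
$K = -10$ ($K = -6 - 4 = -10$)
$\left(\left(91 - -87\right) - 34\right) + \left(K + \left(5 y{\left(\frac{1}{-1} \right)} - 6\right)\right) = \left(\left(91 - -87\right) - 34\right) - \left(16 + 5\right) = \left(\left(91 + 87\right) - 34\right) + \left(-10 + \left(5 \left(-1\right) - 6\right)\right) = \left(178 - 34\right) - 21 = 144 - 21 = 123$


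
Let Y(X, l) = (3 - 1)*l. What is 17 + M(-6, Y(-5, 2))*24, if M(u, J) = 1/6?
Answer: 21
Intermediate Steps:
Y(X, l) = 2*l
M(u, J) = 1/6
17 + M(-6, Y(-5, 2))*24 = 17 + (1/6)*24 = 17 + 4 = 21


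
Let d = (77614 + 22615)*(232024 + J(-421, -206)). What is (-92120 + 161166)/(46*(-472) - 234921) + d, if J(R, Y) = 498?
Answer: 314786679892132/13507 ≈ 2.3305e+10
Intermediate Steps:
d = 23305447538 (d = (77614 + 22615)*(232024 + 498) = 100229*232522 = 23305447538)
(-92120 + 161166)/(46*(-472) - 234921) + d = (-92120 + 161166)/(46*(-472) - 234921) + 23305447538 = 69046/(-21712 - 234921) + 23305447538 = 69046/(-256633) + 23305447538 = 69046*(-1/256633) + 23305447538 = -3634/13507 + 23305447538 = 314786679892132/13507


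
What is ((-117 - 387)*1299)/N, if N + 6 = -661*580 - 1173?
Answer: 93528/54937 ≈ 1.7025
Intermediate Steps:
N = -384559 (N = -6 + (-661*580 - 1173) = -6 + (-383380 - 1173) = -6 - 384553 = -384559)
((-117 - 387)*1299)/N = ((-117 - 387)*1299)/(-384559) = -504*1299*(-1/384559) = -654696*(-1/384559) = 93528/54937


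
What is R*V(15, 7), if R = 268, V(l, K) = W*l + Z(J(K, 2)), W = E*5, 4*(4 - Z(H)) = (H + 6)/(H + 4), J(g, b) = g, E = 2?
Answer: 453121/11 ≈ 41193.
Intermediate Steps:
Z(H) = 4 - (6 + H)/(4*(4 + H)) (Z(H) = 4 - (H + 6)/(4*(H + 4)) = 4 - (6 + H)/(4*(4 + H)))
W = 10 (W = 2*5 = 10)
V(l, K) = 10*l + (58 + 15*K)/(4*(4 + K))
R*V(15, 7) = 268*((58 + 15*7 + 40*15*(4 + 7))/(4*(4 + 7))) = 268*((¼)*(58 + 105 + 40*15*11)/11) = 268*((¼)*(1/11)*(58 + 105 + 6600)) = 268*((¼)*(1/11)*6763) = 268*(6763/44) = 453121/11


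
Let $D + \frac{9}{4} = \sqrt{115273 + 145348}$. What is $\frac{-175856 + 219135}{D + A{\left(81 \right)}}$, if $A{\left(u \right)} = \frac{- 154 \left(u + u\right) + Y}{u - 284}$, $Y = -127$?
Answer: $- \frac{3460592129204}{162141960895} + \frac{28535748976 \sqrt{260621}}{162141960895} \approx 68.503$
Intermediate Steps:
$D = - \frac{9}{4} + \sqrt{260621}$ ($D = - \frac{9}{4} + \sqrt{115273 + 145348} = - \frac{9}{4} + \sqrt{260621} \approx 508.26$)
$A{\left(u \right)} = \frac{-127 - 308 u}{-284 + u}$ ($A{\left(u \right)} = \frac{- 154 \left(u + u\right) - 127}{u - 284} = \frac{- 154 \cdot 2 u - 127}{-284 + u} = \frac{- 308 u - 127}{-284 + u} = \frac{-127 - 308 u}{-284 + u}$)
$\frac{-175856 + 219135}{D + A{\left(81 \right)}} = \frac{-175856 + 219135}{\left(- \frac{9}{4} + \sqrt{260621}\right) + \frac{-127 - 24948}{-284 + 81}} = \frac{43279}{\left(- \frac{9}{4} + \sqrt{260621}\right) + \frac{-127 - 24948}{-203}} = \frac{43279}{\left(- \frac{9}{4} + \sqrt{260621}\right) - - \frac{25075}{203}} = \frac{43279}{\left(- \frac{9}{4} + \sqrt{260621}\right) + \frac{25075}{203}} = \frac{43279}{\frac{98473}{812} + \sqrt{260621}}$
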